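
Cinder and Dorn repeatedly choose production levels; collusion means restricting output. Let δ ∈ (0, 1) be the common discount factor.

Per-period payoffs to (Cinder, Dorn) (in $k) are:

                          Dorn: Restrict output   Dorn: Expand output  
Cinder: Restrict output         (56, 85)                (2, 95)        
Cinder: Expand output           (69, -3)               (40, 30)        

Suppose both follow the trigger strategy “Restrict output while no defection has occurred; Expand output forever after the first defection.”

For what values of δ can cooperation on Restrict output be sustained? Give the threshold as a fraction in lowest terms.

Cinder: cooperation gives 56 each period; deviation gives 69 once then 40 forever.
  56/(1−δ) ≥ 69 + 40δ/(1−δ) ⇒ δ ≥ 13/29.
Dorn: cooperation gives 85 each period; deviation gives 95 once then 30 forever.
  δ ≥ 10/65 = 2/13.
Both must hold, so the binding constraint is Cinder's: δ ≥ 13/29.

13/29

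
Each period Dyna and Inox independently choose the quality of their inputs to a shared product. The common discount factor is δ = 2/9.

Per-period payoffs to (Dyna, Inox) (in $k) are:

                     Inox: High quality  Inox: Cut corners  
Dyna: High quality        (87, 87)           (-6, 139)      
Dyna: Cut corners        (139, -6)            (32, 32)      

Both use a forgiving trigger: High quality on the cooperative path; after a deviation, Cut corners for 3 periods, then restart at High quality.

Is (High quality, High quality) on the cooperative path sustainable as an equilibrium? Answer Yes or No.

No

Comparing payoff streams over the 4 periods until play realigns: cooperate → 87(1+δ+…+δ^3); deviate → 139 + 32(δ+…+δ^3).
Cooperation is sustained iff (87−32)(δ+…+δ^3) ≥ 139−87.
δ+…+δ^3 = 2/9·(1−(2/9)^3)/(1−2/9) = 0.2826, and (139−87)/(87−32) = 0.9455.
0.2826 < 0.9455, so cooperation is not sustainable.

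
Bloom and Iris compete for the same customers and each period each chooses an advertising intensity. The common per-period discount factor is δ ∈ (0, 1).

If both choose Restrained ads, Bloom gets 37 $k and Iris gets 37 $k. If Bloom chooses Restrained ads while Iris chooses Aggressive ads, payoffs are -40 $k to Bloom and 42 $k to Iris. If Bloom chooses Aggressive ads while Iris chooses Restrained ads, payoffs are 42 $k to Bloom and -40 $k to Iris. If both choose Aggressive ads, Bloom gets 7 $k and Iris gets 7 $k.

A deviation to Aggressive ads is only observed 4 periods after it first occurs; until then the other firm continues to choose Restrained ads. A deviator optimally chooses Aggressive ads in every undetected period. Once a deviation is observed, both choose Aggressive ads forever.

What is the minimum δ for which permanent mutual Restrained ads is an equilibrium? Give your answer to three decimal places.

0.615

Deviating for the 4 undetected periods gains 42−37 = 5 per period over cooperation, then loses 37−7 = 30 per period forever once punishment starts.
Gain: 5(1 + δ + … + δ^3); loss: 30·δ^4/(1−δ).
No profitable deviation ⇔ 5(1−δ^4) ≤ 30·δ^4, i.e. δ^4 ≥ 5/(5+30) = 1/7.
Hence δ ≥ (1/7)^(1/4) ≈ 0.615.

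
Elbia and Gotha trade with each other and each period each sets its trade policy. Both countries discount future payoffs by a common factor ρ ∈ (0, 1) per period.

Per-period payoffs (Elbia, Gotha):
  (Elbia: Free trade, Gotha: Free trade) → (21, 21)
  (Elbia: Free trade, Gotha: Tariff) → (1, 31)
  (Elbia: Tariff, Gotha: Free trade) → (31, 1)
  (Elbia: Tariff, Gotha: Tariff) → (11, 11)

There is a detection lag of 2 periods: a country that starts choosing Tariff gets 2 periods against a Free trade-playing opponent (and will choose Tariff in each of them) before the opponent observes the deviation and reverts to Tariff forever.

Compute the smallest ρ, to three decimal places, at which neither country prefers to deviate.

0.707

A deviator earns 31 for 2 periods, then 11 forever; cooperating earns 21 forever. Multiplying the IC by (1−ρ):
21 ≥ 31(1−ρ^2) + 11ρ^2, so 20·ρ^2 ≥ 10 and ρ^2 ≥ 1/2.
ρ ≥ (1/2)^(1/2) ≈ 0.707.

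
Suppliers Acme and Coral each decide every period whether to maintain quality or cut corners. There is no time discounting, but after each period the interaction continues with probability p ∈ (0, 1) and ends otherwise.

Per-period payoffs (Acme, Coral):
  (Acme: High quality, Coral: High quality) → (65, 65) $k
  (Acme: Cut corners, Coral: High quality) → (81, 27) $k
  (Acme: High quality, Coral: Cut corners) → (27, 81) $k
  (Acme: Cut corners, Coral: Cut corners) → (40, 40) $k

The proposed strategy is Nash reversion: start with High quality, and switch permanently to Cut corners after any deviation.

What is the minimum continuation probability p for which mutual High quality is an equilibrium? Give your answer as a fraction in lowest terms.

16/41

Expected cooperation value is 65 + p·65 + p²·65 + … = 65/(1−p); deviation gives 81 + p·40/(1−p).
65 ≥ 81(1−p) + 40p ⇒ 41p ≥ 16 ⇒ p ≥ 16/41.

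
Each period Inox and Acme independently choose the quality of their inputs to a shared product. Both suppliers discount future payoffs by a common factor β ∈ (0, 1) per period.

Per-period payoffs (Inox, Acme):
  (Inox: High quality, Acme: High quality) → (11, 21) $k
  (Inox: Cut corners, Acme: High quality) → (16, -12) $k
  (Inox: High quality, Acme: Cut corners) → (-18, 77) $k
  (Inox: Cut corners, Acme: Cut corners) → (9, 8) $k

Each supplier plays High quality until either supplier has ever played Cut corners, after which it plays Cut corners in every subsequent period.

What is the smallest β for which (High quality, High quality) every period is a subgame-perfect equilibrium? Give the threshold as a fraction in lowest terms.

For Inox: deviation gain 16−11 = 5, per-period punishment loss 11−9 = 2. IC gives β ≥ 5/7.
For Acme: gain 56, loss 13 per period, so β ≥ 56/69.
The tighter constraint is Acme's, so cooperation needs β ≥ 56/69.

56/69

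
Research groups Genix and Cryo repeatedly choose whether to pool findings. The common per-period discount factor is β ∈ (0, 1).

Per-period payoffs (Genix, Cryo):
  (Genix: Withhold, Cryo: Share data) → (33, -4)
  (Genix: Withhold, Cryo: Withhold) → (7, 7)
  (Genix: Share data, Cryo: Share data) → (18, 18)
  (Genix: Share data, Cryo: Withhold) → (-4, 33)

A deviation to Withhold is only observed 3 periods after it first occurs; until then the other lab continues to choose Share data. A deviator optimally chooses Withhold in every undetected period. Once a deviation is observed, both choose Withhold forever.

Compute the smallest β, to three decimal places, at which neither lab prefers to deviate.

0.832

Deviating for the 3 undetected periods gains 33−18 = 15 per period over cooperation, then loses 18−7 = 11 per period forever once punishment starts.
Gain: 15(1 + β + … + β^2); loss: 11·β^3/(1−β).
No profitable deviation ⇔ 15(1−β^3) ≤ 11·β^3, i.e. β^3 ≥ 15/(15+11) = 15/26.
Hence β ≥ (15/26)^(1/3) ≈ 0.832.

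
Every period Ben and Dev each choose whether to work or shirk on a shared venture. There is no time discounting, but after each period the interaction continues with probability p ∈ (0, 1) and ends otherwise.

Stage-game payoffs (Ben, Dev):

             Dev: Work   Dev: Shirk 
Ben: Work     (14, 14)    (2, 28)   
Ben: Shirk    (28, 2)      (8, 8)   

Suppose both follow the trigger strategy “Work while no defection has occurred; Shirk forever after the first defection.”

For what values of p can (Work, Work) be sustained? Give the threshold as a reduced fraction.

7/10

Expected cooperation value is 14 + p·14 + p²·14 + … = 14/(1−p); deviation gives 28 + p·8/(1−p).
14 ≥ 28(1−p) + 8p ⇒ 20p ≥ 14 ⇒ p ≥ 14/20 = 7/10.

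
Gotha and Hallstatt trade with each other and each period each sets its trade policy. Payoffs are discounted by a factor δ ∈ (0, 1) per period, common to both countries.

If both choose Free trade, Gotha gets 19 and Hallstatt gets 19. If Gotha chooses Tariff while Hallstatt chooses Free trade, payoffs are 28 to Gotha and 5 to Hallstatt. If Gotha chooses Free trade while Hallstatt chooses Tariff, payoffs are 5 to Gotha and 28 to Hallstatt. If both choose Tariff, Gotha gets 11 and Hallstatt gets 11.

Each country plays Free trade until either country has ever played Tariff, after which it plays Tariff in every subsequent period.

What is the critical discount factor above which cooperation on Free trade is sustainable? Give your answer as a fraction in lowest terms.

9/17

One-period gain from deviating is 28 − 19 = 9. The loss is 19 − 11 = 8 in every subsequent period, with present value 8·δ/(1−δ).
Deviation is unprofitable when 8·δ/(1−δ) ≥ 9, i.e. δ/(1−δ) ≥ 9/8.
Equivalently δ ≥ 9/(9+8) = 9/17.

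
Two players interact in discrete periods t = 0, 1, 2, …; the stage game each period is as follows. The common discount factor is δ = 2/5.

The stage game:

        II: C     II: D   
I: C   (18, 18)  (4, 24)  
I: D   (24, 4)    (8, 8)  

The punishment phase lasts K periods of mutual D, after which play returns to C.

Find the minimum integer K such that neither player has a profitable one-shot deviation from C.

IC: δ(1−δ^K)/(1−δ) ≥ (24−18)/(18−8) = 3/5.
With δ = 2/5: need 1 − δ^K ≥ 3/5·(1−2/5)/(2/5), i.e. δ^K ≤ 0.1000.
Since (2/5)^2 = 0.1600 and (2/5)^3 = 0.0640, the smallest such K is 3.

3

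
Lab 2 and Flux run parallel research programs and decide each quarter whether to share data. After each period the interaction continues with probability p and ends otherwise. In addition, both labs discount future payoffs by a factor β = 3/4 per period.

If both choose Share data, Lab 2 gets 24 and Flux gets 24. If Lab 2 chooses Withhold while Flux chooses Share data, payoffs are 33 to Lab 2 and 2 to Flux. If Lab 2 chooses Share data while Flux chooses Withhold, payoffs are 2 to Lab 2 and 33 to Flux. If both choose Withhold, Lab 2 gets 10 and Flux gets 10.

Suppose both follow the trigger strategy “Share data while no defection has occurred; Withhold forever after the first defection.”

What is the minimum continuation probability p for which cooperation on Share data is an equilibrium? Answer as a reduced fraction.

Expected continuation weight on next period's payoff is β·p = 3/4·p, which plays the role of the discount factor.
Cooperation requires 3/4·p ≥ (33−24)/(33−10) = 9/23, hence p ≥ 12/23.

12/23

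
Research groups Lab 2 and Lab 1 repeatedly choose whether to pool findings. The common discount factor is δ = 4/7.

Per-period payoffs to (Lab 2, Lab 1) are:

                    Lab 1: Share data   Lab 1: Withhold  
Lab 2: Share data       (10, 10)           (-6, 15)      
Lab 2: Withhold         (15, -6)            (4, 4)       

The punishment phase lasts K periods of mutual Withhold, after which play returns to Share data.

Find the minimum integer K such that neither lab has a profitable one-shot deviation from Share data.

IC: δ(1−δ^K)/(1−δ) ≥ (15−10)/(10−4) = 5/6.
With δ = 4/7: need 1 − δ^K ≥ 5/6·(1−4/7)/(4/7), i.e. δ^K ≤ 0.3750.
Since (4/7)^1 = 0.5714 and (4/7)^2 = 0.3265, the smallest such K is 2.

2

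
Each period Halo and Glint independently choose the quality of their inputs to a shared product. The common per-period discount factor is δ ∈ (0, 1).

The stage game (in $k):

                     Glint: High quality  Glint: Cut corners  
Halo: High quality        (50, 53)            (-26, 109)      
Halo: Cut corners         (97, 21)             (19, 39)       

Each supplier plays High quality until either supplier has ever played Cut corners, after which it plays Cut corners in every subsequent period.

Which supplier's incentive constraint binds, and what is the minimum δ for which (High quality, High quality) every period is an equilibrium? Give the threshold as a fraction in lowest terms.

Glint; δ ≥ 4/5

Halo: cooperation gives 50 each period; deviation gives 97 once then 19 forever.
  50/(1−δ) ≥ 97 + 19δ/(1−δ) ⇒ δ ≥ 47/78.
Glint: cooperation gives 53 each period; deviation gives 109 once then 39 forever.
  δ ≥ 56/70 = 4/5.
Both must hold, so the binding constraint is Glint's: δ ≥ 4/5.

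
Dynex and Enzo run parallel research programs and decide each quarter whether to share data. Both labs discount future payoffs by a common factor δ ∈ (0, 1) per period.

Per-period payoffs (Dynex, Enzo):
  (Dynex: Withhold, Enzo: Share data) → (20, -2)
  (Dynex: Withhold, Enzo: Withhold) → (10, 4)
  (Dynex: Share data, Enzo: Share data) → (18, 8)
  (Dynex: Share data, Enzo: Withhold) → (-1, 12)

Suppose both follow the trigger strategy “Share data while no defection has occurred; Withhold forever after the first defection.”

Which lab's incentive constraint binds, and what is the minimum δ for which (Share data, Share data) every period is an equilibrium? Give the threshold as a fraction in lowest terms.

Dynex's threshold: (20−18)/(20−10) = 1/5.
Enzo's threshold: (12−8)/(12−4) = 1/2.
1/5 < 1/2, so Enzo binds and δ* = 1/2.

Enzo; δ ≥ 1/2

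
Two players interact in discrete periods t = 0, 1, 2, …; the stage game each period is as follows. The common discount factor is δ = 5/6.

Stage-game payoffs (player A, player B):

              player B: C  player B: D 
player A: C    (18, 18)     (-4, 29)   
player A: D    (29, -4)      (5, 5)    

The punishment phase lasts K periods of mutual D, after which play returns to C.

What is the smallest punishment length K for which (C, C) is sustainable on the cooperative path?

No profitable deviation requires (18−5)(δ+…+δ^K) ≥ 29−18, i.e. δ+…+δ^K ≥ 11/13 ≈ 0.8462.
With δ = 5/6, the partial sums are K=1: 0.8333, K=2: 1.5278.
K = 2 is the first length at which the sum reaches 0.8462.

2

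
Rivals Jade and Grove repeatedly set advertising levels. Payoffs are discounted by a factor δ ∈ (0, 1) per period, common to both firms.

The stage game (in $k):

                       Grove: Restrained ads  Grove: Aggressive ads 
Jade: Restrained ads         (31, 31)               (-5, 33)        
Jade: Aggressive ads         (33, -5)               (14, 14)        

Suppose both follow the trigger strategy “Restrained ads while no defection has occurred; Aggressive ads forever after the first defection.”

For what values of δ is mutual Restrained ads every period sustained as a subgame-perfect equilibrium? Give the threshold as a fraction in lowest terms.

2/19

31/(1−δ) ≥ 33 + 14δ/(1−δ)
31 ≥ 33 − 19δ
δ ≥ 2/19.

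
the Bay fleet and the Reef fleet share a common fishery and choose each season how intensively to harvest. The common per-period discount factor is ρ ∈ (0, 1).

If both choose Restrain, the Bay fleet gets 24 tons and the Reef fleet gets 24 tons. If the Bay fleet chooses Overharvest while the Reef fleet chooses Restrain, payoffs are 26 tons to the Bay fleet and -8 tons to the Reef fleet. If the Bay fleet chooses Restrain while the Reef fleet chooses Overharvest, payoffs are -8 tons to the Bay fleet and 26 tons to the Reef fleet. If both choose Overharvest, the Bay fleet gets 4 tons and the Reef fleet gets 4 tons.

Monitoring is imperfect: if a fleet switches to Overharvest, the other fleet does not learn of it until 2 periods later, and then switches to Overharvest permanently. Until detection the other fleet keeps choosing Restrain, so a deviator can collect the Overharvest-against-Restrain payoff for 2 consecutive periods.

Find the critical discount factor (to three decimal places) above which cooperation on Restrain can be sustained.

0.302

A deviator earns 26 for 2 periods, then 4 forever; cooperating earns 24 forever. Multiplying the IC by (1−ρ):
24 ≥ 26(1−ρ^2) + 4ρ^2, so 22·ρ^2 ≥ 2 and ρ^2 ≥ 1/11.
ρ ≥ (1/11)^(1/2) ≈ 0.302.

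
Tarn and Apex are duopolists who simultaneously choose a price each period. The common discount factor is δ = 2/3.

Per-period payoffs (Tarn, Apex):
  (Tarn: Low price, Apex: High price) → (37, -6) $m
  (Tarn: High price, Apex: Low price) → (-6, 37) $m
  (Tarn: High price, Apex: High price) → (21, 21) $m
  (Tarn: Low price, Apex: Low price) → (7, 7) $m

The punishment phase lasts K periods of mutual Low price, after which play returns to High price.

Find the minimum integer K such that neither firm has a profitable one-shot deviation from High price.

3

No profitable deviation requires (21−7)(δ+…+δ^K) ≥ 37−21, i.e. δ+…+δ^K ≥ 8/7 ≈ 1.1429.
With δ = 2/3, the partial sums are K=1: 0.6667, K=2: 1.1111, K=3: 1.4074.
K = 3 is the first length at which the sum reaches 1.1429.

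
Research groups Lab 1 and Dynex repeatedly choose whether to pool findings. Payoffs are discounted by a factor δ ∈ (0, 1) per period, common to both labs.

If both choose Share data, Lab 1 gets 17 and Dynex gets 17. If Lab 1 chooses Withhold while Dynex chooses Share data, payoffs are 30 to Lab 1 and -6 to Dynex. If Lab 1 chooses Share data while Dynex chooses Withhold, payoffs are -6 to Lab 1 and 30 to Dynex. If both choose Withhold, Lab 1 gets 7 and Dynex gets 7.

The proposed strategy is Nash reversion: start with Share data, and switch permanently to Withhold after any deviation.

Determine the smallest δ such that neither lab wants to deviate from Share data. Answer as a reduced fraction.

Under grim trigger the critical discount factor is (T−C)/(T−P) with T = 30, C = 17, P = 7.
δ* = (30−17)/(30−7) = 13/23.

13/23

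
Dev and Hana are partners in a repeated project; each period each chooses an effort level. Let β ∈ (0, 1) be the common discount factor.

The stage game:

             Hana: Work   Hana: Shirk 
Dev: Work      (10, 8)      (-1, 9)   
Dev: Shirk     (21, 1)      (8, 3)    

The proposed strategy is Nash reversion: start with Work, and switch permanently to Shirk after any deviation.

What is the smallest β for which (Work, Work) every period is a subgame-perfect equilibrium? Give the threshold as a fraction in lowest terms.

11/13

Dev's threshold: (21−10)/(21−8) = 11/13.
Hana's threshold: (9−8)/(9−3) = 1/6.
11/13 > 1/6, so Dev binds and β* = 11/13.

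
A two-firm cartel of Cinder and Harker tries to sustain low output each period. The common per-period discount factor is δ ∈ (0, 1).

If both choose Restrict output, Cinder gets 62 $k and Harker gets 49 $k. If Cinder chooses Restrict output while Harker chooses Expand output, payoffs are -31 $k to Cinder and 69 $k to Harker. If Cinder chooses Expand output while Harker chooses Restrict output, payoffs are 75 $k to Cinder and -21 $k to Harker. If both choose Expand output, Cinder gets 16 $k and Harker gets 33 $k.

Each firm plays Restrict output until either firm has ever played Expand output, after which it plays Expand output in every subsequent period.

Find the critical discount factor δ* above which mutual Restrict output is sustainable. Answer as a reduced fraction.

5/9

Cinder: cooperation gives 62 each period; deviation gives 75 once then 16 forever.
  62/(1−δ) ≥ 75 + 16δ/(1−δ) ⇒ δ ≥ 13/59.
Harker: cooperation gives 49 each period; deviation gives 69 once then 33 forever.
  δ ≥ 20/36 = 5/9.
Both must hold, so the binding constraint is Harker's: δ ≥ 5/9.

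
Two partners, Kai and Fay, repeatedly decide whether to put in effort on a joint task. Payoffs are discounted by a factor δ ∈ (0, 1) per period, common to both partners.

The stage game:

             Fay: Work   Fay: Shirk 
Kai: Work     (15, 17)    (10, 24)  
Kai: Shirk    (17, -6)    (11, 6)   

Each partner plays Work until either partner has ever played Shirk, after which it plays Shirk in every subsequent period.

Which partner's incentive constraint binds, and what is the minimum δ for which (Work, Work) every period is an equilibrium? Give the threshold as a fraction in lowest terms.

Kai's threshold: (17−15)/(17−11) = 1/3.
Fay's threshold: (24−17)/(24−6) = 7/18.
1/3 < 7/18, so Fay binds and δ* = 7/18.

Fay; δ ≥ 7/18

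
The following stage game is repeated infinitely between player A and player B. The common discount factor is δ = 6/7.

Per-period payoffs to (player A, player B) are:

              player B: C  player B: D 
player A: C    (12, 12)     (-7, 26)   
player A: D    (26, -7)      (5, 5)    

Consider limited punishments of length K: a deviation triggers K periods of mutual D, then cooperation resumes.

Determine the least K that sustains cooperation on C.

Need Σ_{k=1}^{K} δ^k ≥ (26−12)/(12−5) = 2.0000 at δ = 6/7.
At K = 2 the sum is 1.5918 < 2.0000; at K = 3 it is 2.2216 ≥ 2.0000.
So the minimum punishment length is K = 3.

3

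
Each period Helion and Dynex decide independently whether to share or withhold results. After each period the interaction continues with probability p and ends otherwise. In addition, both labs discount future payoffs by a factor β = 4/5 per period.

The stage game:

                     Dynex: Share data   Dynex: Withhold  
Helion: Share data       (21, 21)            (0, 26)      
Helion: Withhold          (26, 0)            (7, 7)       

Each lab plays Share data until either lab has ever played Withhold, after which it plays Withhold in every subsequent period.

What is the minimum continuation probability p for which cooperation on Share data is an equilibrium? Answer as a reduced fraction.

Expected continuation weight on next period's payoff is β·p = 4/5·p, which plays the role of the discount factor.
Cooperation requires 4/5·p ≥ (26−21)/(26−7) = 5/19, hence p ≥ 25/76.

25/76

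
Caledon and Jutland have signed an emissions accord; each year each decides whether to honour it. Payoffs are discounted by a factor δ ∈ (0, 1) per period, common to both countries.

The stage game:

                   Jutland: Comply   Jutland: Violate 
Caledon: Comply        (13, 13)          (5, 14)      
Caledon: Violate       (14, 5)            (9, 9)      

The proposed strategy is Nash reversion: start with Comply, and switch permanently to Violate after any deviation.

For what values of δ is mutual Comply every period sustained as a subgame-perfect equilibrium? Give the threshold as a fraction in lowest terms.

One-period gain from deviating is 14 − 13 = 1. The loss is 13 − 9 = 4 in every subsequent period, with present value 4·δ/(1−δ).
Deviation is unprofitable when 4·δ/(1−δ) ≥ 1, i.e. δ/(1−δ) ≥ 1/4.
Equivalently δ ≥ 1/(1+4) = 1/5.

1/5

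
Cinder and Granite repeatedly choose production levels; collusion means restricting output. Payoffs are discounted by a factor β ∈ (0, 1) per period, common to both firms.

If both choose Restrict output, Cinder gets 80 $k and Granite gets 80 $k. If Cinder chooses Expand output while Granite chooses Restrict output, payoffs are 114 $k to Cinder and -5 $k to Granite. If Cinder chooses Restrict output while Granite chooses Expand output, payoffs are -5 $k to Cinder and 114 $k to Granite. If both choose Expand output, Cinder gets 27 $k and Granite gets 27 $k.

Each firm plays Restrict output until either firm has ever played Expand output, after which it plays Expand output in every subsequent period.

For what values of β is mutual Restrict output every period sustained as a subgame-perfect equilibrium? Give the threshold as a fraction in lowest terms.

34/87

Cooperation forever yields 80 each period: 80/(1−β).
Deviating yields 114 once, then 27 forever: 114 + 27β/(1−β).
No profitable deviation requires 80/(1−β) ≥ 114 + 27β/(1−β).
Multiplying by (1−β): 80 ≥ 114(1−β) + 27β = 114 − 87β.
So 87β ≥ 34, i.e. β ≥ 34/87.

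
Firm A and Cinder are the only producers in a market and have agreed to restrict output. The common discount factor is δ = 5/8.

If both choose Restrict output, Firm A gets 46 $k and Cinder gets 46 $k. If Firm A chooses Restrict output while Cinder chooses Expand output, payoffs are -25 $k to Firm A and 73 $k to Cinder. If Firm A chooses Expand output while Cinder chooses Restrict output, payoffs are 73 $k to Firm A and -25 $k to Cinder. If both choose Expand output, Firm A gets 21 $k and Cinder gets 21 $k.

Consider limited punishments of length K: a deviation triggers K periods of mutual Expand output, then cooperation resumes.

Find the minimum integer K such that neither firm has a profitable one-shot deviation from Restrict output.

3

No profitable deviation requires (46−21)(δ+…+δ^K) ≥ 73−46, i.e. δ+…+δ^K ≥ 27/25 ≈ 1.0800.
With δ = 5/8, the partial sums are K=1: 0.6250, K=2: 1.0156, K=3: 1.2598.
K = 3 is the first length at which the sum reaches 1.0800.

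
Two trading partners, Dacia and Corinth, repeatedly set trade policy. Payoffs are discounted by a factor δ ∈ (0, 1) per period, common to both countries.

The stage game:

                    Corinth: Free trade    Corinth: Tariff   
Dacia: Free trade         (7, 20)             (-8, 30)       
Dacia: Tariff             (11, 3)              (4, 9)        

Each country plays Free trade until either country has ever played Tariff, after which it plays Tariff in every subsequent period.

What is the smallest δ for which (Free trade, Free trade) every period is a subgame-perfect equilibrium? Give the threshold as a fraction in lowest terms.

Dacia's threshold: (11−7)/(11−4) = 4/7.
Corinth's threshold: (30−20)/(30−9) = 10/21.
4/7 > 10/21, so Dacia binds and δ* = 4/7.

4/7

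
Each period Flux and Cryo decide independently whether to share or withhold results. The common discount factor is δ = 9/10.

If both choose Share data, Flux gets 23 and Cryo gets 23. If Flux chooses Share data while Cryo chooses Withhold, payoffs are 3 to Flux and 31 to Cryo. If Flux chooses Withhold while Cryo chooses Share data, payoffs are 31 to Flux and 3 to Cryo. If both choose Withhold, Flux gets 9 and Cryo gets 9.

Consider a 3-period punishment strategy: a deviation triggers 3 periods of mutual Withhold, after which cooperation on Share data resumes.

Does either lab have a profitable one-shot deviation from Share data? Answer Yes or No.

No

A one-shot deviation gives 31 now, then 9 for 3 periods, then back to 23.
Gain from deviating: (31−23) today; loss: (23−9) in each of the next 3 periods.
No-deviation condition: (23−9)(δ+…+δ^3) ≥ 31−23, i.e. δ+…+δ^3 ≥ 4/7.
At δ = 9/10: δ+…+δ^3 = 2.4390 ≥ 0.5714.
So cooperation is sustainable.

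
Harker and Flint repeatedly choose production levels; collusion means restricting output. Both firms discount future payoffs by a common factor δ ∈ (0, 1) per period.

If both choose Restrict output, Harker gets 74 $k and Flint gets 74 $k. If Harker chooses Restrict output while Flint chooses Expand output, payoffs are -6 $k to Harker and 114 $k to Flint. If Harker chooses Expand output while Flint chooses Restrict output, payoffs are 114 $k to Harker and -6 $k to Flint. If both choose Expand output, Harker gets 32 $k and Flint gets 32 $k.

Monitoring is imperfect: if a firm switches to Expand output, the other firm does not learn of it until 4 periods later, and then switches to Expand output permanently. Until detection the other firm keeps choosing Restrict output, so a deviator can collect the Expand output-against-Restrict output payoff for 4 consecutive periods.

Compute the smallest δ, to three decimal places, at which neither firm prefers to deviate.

0.836

A deviator earns 114 for 4 periods, then 32 forever; cooperating earns 74 forever. Multiplying the IC by (1−δ):
74 ≥ 114(1−δ^4) + 32δ^4, so 82·δ^4 ≥ 40 and δ^4 ≥ 20/41.
δ ≥ (20/41)^(1/4) ≈ 0.836.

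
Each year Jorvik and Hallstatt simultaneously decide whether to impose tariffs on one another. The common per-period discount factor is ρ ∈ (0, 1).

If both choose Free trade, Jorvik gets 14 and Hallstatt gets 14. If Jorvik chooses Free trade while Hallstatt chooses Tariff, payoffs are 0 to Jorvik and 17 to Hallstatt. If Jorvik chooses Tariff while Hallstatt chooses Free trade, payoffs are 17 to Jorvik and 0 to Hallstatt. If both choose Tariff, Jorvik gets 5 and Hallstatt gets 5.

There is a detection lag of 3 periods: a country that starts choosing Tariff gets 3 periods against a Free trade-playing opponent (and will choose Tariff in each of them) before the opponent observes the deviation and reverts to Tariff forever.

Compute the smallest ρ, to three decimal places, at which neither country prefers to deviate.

0.630

A deviator earns 17 for 3 periods, then 5 forever; cooperating earns 14 forever. Multiplying the IC by (1−ρ):
14 ≥ 17(1−ρ^3) + 5ρ^3, so 12·ρ^3 ≥ 3 and ρ^3 ≥ 1/4.
ρ ≥ (1/4)^(1/3) ≈ 0.630.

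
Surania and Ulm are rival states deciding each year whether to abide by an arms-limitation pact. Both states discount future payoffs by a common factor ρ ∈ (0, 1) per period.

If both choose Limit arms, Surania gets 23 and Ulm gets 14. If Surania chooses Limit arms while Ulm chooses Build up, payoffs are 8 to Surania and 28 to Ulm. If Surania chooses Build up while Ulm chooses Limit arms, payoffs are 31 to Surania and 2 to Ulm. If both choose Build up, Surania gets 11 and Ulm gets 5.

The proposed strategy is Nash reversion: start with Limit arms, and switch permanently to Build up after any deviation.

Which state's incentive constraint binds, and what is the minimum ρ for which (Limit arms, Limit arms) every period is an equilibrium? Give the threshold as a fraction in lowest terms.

Ulm; ρ ≥ 14/23

Surania: cooperation gives 23 each period; deviation gives 31 once then 11 forever.
  23/(1−ρ) ≥ 31 + 11ρ/(1−ρ) ⇒ ρ ≥ 8/20 = 2/5.
Ulm: cooperation gives 14 each period; deviation gives 28 once then 5 forever.
  ρ ≥ 14/23.
Both must hold, so the binding constraint is Ulm's: ρ ≥ 14/23.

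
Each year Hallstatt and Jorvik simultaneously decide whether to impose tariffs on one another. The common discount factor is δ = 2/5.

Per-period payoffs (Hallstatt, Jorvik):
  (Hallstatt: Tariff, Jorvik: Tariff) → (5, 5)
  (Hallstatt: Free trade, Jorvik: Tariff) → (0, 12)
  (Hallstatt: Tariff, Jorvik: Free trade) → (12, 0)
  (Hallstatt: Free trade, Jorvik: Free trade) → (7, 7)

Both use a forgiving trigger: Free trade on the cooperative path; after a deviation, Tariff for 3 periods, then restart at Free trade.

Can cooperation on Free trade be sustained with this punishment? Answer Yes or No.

A one-shot deviation gives 12 now, then 5 for 3 periods, then back to 7.
Gain from deviating: (12−7) today; loss: (7−5) in each of the next 3 periods.
No-deviation condition: (7−5)(δ+…+δ^3) ≥ 12−7, i.e. δ+…+δ^3 ≥ 5/2.
At δ = 2/5: δ+…+δ^3 = 0.6240 < 2.5000.
So cooperation is not sustainable.

No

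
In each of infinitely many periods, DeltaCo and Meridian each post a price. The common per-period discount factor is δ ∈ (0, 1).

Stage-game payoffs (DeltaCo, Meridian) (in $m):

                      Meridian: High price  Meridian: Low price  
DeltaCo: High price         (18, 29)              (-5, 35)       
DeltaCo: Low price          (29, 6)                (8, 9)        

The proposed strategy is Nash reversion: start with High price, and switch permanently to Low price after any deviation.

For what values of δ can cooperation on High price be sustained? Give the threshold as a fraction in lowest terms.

11/21

For DeltaCo: deviation gain 29−18 = 11, per-period punishment loss 18−8 = 10. IC gives δ ≥ 11/21.
For Meridian: gain 6, loss 20 per period, so δ ≥ 6/26 = 3/13.
The tighter constraint is DeltaCo's, so cooperation needs δ ≥ 11/21.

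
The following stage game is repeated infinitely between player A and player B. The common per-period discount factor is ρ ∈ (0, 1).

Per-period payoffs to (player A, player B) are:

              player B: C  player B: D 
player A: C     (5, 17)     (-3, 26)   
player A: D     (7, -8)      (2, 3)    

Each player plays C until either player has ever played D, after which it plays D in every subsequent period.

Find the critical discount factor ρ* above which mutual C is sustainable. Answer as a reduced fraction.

For player A: deviation gain 7−5 = 2, per-period punishment loss 5−2 = 3. IC gives ρ ≥ 2/5.
For player B: gain 9, loss 14 per period, so ρ ≥ 9/23.
The tighter constraint is player A's, so cooperation needs ρ ≥ 2/5.

2/5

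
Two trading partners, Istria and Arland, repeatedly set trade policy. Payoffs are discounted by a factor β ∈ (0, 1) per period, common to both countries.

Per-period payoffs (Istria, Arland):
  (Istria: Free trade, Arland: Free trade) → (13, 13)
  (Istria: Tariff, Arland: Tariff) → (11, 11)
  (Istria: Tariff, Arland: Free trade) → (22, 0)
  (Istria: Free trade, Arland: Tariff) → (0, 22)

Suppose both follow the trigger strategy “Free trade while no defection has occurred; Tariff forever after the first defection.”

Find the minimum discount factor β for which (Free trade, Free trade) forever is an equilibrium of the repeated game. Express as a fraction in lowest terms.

9/11

13/(1−β) ≥ 22 + 11β/(1−β)
13 ≥ 22 − 11β
β ≥ 9/11.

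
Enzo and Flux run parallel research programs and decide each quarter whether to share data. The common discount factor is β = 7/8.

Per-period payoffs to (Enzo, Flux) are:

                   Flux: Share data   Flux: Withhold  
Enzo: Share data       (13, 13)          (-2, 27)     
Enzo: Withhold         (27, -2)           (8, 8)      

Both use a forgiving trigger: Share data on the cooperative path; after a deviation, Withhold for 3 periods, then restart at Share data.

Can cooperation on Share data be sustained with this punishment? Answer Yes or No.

No

Comparing payoff streams over the 4 periods until play realigns: cooperate → 13(1+β+…+β^3); deviate → 27 + 8(β+…+β^3).
Cooperation is sustained iff (13−8)(β+…+β^3) ≥ 27−13.
β+…+β^3 = 7/8·(1−(7/8)^3)/(1−7/8) = 2.3105, and (27−13)/(13−8) = 2.8000.
2.3105 < 2.8000, so cooperation is not sustainable.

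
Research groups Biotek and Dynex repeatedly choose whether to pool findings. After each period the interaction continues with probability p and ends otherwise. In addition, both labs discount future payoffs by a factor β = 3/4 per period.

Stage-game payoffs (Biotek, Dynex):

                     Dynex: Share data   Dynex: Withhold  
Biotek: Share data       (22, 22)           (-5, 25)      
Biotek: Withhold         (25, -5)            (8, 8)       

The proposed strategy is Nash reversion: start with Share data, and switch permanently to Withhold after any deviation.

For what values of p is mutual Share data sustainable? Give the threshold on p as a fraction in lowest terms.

With continuation probability p and discount β, the effective per-period discount factor is βp.
Grim-trigger IC: βp ≥ (25−22)/(25−8) = 3/17.
So p ≥ (3/17)/(3/4) = 4/17.

4/17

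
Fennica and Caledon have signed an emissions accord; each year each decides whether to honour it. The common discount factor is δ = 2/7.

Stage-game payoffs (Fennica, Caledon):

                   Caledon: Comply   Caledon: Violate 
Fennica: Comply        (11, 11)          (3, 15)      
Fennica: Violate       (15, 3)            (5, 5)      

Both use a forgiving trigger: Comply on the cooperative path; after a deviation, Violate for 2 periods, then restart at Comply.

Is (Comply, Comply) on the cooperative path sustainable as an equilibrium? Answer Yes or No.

Comparing payoff streams over the 3 periods until play realigns: cooperate → 11(1+δ+…+δ^2); deviate → 15 + 5(δ+…+δ^2).
Cooperation is sustained iff (11−5)(δ+…+δ^2) ≥ 15−11.
δ+…+δ^2 = 2/7·(1−(2/7)^2)/(1−2/7) = 0.3673, and (15−11)/(11−5) = 0.6667.
0.3673 < 0.6667, so cooperation is not sustainable.

No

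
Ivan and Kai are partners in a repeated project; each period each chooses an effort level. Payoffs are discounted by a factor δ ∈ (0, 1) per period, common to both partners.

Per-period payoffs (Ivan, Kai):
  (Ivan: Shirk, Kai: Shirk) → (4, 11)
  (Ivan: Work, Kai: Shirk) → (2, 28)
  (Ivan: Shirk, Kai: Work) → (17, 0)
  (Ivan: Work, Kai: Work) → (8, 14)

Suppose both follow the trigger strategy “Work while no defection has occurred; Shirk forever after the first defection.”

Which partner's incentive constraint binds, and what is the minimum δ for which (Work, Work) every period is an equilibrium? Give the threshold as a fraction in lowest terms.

Kai; δ ≥ 14/17

Ivan's threshold: (17−8)/(17−4) = 9/13.
Kai's threshold: (28−14)/(28−11) = 14/17.
9/13 < 14/17, so Kai binds and δ* = 14/17.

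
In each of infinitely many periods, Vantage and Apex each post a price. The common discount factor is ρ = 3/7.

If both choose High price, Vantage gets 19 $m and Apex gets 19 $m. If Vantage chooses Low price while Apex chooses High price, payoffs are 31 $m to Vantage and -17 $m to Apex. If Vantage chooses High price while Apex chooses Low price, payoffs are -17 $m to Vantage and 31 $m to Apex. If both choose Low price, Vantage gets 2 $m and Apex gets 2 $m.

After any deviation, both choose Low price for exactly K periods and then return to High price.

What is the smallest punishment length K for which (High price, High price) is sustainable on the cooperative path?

4

No profitable deviation requires (19−2)(ρ+…+ρ^K) ≥ 31−19, i.e. ρ+…+ρ^K ≥ 12/17 ≈ 0.7059.
With ρ = 3/7, the partial sums are K=1: 0.4286, K=2: 0.6122, K=3: 0.6910, K=4: 0.7247.
K = 4 is the first length at which the sum reaches 0.7059.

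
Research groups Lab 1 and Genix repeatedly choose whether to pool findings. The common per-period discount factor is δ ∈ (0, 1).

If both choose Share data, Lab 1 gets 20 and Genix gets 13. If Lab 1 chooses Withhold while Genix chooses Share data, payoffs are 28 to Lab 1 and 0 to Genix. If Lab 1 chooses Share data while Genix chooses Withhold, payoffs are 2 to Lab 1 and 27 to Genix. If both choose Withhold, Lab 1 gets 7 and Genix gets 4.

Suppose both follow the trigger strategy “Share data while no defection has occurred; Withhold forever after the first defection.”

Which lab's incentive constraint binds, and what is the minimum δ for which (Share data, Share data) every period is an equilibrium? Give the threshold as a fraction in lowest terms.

Lab 1's threshold: (28−20)/(28−7) = 8/21.
Genix's threshold: (27−13)/(27−4) = 14/23.
8/21 < 14/23, so Genix binds and δ* = 14/23.

Genix; δ ≥ 14/23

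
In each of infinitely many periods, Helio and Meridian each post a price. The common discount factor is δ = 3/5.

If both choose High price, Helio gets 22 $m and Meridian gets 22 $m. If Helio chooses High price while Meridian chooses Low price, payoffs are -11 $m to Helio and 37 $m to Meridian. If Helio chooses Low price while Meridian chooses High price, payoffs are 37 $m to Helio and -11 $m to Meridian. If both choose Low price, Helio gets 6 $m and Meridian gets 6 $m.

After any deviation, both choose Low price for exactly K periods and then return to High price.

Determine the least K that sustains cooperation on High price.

IC: δ(1−δ^K)/(1−δ) ≥ (37−22)/(22−6) = 15/16.
With δ = 3/5: need 1 − δ^K ≥ 15/16·(1−3/5)/(3/5), i.e. δ^K ≤ 0.3750.
Since (3/5)^1 = 0.6000 and (3/5)^2 = 0.3600, the smallest such K is 2.

2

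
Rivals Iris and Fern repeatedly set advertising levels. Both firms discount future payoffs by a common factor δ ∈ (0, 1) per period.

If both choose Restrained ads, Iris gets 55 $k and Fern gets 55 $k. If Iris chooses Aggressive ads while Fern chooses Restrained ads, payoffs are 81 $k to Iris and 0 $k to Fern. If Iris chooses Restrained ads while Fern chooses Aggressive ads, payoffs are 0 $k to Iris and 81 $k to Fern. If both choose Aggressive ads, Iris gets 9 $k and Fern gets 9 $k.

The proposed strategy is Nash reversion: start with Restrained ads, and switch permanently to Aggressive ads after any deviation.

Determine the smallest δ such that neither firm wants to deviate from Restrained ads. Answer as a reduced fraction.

13/36

Cooperation forever yields 55 each period: 55/(1−δ).
Deviating yields 81 once, then 9 forever: 81 + 9δ/(1−δ).
No profitable deviation requires 55/(1−δ) ≥ 81 + 9δ/(1−δ).
Multiplying by (1−δ): 55 ≥ 81(1−δ) + 9δ = 81 − 72δ.
So 72δ ≥ 26, i.e. δ ≥ 26/72 = 13/36.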